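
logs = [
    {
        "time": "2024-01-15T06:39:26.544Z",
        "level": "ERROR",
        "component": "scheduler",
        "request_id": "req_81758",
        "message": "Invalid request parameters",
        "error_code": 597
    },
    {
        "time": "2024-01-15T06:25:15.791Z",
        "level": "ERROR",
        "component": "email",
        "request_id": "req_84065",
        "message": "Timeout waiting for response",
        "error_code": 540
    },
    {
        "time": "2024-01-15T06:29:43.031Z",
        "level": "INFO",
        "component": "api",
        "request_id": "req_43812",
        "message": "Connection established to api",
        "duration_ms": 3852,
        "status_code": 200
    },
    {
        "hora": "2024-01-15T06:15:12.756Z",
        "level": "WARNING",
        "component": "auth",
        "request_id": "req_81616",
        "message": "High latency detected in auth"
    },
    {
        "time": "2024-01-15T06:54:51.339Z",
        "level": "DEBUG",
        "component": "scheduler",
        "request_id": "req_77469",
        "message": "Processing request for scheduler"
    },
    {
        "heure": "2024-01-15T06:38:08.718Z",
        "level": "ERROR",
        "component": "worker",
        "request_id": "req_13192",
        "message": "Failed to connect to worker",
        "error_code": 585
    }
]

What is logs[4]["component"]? "scheduler"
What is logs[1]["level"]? "ERROR"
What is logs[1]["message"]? "Timeout waiting for response"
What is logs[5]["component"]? "worker"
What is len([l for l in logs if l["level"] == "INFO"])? 1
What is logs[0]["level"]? "ERROR"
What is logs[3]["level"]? "WARNING"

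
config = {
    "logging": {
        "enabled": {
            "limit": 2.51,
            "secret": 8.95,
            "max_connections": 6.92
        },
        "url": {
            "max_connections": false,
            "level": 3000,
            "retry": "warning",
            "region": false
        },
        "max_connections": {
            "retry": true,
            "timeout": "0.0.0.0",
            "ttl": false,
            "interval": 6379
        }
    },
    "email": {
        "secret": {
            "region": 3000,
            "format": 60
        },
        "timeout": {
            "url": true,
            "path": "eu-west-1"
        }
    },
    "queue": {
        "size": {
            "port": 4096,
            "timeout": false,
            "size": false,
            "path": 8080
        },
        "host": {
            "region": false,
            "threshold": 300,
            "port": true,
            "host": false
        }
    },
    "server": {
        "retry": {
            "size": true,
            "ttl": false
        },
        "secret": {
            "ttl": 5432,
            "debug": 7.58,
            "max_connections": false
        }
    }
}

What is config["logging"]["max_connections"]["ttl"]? False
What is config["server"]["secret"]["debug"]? 7.58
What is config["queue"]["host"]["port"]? True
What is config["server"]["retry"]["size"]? True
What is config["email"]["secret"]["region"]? 3000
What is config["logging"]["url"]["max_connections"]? False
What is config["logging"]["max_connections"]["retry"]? True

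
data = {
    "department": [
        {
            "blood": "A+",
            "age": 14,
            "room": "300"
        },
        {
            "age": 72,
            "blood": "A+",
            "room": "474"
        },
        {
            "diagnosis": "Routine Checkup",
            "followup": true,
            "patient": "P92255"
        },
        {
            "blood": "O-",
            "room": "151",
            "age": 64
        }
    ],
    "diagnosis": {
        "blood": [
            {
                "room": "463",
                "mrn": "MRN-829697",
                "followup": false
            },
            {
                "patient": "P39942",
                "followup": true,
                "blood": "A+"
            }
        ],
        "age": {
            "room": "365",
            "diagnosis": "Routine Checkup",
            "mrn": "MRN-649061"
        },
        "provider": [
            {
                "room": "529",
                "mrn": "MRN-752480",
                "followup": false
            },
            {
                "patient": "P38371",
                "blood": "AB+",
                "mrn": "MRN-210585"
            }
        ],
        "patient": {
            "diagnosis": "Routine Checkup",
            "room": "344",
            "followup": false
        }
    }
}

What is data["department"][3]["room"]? "151"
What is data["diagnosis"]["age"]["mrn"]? "MRN-649061"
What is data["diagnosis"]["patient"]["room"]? "344"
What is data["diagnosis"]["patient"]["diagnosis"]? "Routine Checkup"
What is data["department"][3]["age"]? 64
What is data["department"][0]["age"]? 14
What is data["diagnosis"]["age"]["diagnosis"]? "Routine Checkup"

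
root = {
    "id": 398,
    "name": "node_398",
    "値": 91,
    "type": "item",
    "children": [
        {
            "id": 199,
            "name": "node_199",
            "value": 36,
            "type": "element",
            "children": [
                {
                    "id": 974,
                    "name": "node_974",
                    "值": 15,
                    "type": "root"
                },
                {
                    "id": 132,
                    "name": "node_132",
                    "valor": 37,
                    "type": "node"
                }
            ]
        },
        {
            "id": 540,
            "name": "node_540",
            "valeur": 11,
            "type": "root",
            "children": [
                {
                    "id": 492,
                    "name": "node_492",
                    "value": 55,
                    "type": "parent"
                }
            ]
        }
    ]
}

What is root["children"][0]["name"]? "node_199"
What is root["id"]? 398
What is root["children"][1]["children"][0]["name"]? "node_492"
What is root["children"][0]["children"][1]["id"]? 132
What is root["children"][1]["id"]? 540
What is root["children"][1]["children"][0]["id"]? 492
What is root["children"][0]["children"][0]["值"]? 15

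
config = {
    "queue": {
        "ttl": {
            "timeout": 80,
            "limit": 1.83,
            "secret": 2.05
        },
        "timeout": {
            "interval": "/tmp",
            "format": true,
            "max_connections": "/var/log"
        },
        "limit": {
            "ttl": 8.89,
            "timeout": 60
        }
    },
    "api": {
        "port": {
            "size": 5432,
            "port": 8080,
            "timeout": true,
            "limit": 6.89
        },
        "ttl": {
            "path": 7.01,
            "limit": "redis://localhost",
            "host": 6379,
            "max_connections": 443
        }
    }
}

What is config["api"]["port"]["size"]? 5432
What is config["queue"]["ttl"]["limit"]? 1.83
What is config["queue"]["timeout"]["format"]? True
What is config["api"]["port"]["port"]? 8080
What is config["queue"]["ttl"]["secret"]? 2.05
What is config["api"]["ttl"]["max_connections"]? 443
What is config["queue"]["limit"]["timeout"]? 60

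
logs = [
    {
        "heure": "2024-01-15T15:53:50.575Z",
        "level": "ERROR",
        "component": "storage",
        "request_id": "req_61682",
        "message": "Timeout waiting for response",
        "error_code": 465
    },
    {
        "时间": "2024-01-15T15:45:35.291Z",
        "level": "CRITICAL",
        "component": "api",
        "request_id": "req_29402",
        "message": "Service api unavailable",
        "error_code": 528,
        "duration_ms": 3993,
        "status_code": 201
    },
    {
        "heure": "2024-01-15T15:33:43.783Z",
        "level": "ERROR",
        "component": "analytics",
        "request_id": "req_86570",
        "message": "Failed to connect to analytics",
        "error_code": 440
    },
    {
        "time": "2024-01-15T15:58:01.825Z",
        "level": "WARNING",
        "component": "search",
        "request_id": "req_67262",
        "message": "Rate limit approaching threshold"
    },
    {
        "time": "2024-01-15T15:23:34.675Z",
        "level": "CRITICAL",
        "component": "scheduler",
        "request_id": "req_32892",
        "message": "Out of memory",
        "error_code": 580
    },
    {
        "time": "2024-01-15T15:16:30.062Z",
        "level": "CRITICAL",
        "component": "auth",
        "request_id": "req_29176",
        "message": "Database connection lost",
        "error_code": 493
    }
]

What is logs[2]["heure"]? "2024-01-15T15:33:43.783Z"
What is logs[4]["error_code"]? 580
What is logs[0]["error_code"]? 465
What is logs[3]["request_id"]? "req_67262"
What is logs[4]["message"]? "Out of memory"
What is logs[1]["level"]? "CRITICAL"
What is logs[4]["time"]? "2024-01-15T15:23:34.675Z"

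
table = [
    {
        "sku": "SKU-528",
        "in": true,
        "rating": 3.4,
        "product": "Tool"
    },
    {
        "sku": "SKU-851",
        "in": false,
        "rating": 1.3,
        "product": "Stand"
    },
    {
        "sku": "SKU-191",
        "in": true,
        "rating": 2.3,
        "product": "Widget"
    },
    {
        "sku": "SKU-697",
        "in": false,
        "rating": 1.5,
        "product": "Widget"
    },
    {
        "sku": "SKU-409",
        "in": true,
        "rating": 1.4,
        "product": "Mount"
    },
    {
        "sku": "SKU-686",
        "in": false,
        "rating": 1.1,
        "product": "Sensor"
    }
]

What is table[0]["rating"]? 3.4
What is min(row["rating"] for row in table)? 1.1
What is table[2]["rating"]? 2.3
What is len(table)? 6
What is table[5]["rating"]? 1.1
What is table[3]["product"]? "Widget"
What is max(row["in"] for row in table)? True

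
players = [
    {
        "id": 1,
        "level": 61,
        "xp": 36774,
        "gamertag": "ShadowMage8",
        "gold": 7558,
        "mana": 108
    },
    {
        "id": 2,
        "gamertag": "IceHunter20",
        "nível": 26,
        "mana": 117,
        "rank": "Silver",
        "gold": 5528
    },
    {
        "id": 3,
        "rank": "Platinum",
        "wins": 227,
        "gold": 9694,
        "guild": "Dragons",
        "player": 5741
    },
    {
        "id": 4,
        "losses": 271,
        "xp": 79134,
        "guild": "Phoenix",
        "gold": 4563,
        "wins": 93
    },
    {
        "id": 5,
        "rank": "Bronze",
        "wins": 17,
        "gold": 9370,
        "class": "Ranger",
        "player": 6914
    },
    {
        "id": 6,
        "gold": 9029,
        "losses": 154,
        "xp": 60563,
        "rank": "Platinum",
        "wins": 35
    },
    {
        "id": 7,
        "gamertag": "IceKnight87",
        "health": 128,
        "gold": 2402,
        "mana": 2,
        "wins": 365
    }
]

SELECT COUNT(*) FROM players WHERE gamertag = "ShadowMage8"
1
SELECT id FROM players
[1, 2, 3, 4, 5, 6, 7]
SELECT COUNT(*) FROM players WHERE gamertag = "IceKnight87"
1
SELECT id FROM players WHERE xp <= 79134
[1, 4, 6]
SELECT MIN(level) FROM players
61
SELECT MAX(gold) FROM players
9694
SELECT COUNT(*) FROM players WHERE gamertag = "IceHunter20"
1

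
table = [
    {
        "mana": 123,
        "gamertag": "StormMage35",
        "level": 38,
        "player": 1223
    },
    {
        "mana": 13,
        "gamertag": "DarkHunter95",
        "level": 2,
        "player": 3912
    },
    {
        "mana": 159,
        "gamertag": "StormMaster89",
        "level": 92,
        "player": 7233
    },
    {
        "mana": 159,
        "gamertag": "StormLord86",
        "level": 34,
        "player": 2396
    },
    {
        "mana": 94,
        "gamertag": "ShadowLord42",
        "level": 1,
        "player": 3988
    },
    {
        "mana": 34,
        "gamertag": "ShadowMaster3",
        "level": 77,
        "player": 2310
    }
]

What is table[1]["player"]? 3912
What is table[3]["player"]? 2396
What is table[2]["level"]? 92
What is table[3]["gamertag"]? "StormLord86"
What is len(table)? 6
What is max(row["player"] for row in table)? 7233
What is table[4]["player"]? 3988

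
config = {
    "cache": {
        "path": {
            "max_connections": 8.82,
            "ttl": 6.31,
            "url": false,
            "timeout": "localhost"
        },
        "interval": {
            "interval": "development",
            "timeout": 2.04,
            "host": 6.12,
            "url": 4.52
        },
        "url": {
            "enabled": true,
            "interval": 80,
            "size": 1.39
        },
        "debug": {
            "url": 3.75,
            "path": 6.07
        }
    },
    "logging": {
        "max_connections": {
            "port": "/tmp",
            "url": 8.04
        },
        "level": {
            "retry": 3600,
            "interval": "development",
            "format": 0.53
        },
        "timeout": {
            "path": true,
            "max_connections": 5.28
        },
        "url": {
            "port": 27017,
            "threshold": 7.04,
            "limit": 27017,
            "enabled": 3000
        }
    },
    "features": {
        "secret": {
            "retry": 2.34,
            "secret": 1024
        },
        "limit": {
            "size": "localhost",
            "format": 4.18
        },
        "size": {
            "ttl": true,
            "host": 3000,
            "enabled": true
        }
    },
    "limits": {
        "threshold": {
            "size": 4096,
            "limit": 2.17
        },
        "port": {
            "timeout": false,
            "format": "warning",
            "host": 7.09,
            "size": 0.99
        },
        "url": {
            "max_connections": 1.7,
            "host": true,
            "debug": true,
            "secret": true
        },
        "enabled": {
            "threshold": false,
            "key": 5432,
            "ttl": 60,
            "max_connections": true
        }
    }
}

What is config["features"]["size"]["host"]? 3000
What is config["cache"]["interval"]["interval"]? "development"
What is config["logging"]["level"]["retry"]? 3600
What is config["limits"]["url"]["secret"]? True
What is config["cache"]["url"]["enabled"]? True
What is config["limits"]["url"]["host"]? True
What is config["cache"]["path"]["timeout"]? "localhost"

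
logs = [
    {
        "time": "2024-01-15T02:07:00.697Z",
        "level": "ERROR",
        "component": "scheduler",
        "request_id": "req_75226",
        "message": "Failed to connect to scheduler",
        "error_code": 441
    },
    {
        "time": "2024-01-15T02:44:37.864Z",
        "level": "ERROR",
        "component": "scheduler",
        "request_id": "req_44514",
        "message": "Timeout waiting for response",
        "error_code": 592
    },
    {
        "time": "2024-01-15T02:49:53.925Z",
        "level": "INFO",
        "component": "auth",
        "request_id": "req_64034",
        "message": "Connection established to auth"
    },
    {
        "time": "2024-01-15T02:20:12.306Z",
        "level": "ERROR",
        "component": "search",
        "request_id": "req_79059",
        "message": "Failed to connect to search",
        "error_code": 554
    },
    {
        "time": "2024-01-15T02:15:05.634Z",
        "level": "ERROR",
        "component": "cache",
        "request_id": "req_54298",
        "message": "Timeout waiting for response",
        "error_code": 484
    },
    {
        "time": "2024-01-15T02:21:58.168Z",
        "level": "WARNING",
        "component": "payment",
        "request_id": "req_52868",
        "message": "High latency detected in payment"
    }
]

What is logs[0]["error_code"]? 441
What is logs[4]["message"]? "Timeout waiting for response"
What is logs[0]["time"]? "2024-01-15T02:07:00.697Z"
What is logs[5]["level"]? "WARNING"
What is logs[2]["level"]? "INFO"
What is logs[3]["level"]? "ERROR"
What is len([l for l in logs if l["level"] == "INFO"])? 1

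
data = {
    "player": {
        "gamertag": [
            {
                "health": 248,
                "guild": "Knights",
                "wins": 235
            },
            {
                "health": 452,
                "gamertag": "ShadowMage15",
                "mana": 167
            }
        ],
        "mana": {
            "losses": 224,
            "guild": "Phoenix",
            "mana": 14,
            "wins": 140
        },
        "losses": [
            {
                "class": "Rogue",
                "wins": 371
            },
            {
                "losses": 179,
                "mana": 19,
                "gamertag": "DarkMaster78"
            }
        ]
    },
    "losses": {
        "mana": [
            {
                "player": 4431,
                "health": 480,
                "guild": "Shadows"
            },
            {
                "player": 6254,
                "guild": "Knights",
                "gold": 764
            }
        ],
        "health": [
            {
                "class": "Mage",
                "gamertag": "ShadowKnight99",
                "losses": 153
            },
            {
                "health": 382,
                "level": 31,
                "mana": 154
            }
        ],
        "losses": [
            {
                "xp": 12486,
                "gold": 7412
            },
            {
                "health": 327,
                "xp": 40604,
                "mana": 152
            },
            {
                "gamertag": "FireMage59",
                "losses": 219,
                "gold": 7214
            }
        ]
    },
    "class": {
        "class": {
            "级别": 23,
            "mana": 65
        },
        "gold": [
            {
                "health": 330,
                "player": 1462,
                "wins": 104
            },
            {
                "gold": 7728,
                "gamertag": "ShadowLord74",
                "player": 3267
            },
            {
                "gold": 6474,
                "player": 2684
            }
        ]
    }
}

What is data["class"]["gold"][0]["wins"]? 104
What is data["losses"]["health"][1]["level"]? 31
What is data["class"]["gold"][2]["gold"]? 6474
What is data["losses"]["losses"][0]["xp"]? 12486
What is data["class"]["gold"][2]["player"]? 2684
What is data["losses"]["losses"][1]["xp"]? 40604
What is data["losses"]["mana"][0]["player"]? 4431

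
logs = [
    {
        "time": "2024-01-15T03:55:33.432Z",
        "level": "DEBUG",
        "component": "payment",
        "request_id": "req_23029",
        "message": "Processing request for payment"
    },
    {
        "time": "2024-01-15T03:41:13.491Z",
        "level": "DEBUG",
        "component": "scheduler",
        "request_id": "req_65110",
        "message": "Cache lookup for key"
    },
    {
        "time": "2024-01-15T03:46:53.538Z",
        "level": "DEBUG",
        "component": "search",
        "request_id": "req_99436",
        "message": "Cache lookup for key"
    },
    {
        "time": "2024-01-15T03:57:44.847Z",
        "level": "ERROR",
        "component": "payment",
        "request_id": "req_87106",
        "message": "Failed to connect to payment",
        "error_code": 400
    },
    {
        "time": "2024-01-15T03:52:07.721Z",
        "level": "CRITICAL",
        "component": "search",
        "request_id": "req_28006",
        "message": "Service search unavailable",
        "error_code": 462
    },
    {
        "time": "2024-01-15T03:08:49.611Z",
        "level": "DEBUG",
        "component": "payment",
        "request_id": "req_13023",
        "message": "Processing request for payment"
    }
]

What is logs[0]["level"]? "DEBUG"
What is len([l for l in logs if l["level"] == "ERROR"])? 1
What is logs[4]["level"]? "CRITICAL"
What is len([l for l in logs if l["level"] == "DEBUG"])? 4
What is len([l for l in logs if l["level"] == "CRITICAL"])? 1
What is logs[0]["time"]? "2024-01-15T03:55:33.432Z"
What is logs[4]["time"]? "2024-01-15T03:52:07.721Z"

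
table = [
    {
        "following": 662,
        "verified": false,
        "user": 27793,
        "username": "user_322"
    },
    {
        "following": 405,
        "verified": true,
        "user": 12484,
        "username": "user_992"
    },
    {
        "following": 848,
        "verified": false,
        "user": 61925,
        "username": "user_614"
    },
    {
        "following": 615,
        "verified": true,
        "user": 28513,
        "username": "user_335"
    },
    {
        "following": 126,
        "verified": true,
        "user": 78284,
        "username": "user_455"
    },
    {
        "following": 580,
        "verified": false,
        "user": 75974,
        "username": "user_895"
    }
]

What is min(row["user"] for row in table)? 12484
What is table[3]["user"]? 28513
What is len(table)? 6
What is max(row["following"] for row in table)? 848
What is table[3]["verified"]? True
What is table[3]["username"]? "user_335"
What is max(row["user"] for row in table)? 78284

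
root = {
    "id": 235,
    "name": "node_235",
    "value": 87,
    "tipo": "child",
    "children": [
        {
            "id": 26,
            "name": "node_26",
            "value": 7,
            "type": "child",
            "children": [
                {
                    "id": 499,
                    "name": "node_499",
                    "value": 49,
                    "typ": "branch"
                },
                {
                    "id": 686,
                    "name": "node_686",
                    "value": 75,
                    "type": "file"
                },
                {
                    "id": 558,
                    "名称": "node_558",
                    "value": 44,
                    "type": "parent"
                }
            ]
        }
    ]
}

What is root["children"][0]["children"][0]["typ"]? "branch"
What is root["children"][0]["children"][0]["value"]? 49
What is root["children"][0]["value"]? 7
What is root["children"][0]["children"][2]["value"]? 44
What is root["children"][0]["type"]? "child"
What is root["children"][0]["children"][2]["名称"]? "node_558"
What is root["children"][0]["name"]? "node_26"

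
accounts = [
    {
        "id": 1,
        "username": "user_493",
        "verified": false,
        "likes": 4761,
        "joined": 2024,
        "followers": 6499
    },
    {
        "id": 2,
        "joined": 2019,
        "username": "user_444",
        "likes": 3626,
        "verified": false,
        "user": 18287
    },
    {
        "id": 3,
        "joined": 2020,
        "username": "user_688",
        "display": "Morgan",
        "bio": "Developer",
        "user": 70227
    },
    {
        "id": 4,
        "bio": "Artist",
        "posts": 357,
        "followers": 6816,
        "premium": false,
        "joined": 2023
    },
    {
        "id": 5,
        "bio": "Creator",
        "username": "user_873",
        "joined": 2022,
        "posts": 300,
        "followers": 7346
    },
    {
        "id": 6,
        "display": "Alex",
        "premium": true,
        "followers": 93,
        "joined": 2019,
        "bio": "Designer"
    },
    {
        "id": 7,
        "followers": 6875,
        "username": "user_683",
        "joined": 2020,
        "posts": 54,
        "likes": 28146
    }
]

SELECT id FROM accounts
[1, 2, 3, 4, 5, 6, 7]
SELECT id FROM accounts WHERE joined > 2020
[1, 4, 5]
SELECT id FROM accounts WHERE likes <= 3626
[2]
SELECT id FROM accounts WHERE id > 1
[2, 3, 4, 5, 6, 7]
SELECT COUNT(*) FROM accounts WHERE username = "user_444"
1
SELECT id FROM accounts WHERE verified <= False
[1, 2]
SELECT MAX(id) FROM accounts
7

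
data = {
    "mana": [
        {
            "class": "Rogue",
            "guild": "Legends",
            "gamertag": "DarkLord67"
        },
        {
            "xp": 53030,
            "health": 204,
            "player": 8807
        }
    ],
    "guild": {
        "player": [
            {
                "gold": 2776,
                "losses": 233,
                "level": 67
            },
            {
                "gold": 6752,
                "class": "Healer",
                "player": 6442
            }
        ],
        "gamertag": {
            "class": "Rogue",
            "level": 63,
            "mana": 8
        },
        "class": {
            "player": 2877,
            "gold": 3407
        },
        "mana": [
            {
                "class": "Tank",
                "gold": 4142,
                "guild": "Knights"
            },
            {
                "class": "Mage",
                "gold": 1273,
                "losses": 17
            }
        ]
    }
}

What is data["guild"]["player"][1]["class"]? "Healer"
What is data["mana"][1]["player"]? 8807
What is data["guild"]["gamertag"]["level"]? 63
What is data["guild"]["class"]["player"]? 2877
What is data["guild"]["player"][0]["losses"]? 233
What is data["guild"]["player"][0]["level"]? 67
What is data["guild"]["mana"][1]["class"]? "Mage"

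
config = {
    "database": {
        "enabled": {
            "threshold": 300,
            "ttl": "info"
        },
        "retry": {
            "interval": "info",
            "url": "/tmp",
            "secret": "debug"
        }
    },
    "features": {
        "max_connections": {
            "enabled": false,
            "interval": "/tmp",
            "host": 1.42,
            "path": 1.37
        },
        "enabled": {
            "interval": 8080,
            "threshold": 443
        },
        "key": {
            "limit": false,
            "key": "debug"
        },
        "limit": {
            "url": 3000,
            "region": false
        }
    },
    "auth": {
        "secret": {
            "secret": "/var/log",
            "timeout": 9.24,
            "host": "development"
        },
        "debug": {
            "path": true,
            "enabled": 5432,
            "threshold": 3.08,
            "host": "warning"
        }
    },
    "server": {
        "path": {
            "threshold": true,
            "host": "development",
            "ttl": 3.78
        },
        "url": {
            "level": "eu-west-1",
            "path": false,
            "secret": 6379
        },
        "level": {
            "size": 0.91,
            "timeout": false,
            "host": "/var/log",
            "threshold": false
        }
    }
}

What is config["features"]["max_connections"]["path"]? 1.37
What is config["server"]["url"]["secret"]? 6379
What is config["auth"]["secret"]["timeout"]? 9.24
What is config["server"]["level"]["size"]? 0.91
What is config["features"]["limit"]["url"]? 3000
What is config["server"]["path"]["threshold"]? True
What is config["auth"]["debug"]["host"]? "warning"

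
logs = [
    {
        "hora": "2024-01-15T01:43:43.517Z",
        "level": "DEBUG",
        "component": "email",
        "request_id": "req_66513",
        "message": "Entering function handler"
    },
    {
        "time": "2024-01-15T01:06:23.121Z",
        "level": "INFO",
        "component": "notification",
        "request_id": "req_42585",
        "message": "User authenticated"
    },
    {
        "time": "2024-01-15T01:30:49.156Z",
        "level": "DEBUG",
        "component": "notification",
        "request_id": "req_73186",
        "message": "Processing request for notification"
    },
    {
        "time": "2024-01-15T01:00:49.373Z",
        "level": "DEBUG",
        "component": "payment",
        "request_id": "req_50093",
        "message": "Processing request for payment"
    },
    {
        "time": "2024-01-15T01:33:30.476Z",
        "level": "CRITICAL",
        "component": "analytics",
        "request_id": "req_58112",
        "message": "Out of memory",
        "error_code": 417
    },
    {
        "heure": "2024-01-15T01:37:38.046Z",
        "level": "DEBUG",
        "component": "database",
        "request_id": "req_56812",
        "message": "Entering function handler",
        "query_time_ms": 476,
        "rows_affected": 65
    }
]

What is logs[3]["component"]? "payment"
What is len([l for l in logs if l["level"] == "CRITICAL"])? 1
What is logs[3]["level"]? "DEBUG"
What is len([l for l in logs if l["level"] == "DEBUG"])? 4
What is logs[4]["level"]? "CRITICAL"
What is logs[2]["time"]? "2024-01-15T01:30:49.156Z"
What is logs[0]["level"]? "DEBUG"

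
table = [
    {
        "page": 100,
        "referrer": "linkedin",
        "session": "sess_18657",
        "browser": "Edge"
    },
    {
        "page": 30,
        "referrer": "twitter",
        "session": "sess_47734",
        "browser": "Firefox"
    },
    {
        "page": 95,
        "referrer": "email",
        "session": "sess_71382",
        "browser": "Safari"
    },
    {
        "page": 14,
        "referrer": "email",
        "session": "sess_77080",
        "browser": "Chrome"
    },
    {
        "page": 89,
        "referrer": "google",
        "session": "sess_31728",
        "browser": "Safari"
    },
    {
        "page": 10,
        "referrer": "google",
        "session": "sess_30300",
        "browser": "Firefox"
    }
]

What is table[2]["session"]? "sess_71382"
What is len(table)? 6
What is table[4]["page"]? 89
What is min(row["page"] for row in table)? 10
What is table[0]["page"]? 100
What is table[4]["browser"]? "Safari"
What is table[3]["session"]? "sess_77080"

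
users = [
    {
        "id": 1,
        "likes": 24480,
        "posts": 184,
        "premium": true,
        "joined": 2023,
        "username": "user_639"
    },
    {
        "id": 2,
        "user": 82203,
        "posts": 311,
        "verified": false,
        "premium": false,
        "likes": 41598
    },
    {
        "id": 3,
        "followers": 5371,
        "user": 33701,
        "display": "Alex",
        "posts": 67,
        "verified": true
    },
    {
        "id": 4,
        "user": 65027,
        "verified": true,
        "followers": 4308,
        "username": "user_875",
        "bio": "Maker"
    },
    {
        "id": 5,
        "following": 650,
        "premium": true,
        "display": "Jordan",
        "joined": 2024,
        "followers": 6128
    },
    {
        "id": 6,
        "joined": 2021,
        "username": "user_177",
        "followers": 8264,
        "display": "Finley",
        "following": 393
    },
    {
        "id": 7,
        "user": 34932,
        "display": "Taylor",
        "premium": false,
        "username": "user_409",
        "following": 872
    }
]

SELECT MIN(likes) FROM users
24480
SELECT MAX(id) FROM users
7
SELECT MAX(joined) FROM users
2024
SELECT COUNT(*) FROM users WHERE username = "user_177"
1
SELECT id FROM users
[1, 2, 3, 4, 5, 6, 7]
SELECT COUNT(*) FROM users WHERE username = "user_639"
1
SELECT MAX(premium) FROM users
True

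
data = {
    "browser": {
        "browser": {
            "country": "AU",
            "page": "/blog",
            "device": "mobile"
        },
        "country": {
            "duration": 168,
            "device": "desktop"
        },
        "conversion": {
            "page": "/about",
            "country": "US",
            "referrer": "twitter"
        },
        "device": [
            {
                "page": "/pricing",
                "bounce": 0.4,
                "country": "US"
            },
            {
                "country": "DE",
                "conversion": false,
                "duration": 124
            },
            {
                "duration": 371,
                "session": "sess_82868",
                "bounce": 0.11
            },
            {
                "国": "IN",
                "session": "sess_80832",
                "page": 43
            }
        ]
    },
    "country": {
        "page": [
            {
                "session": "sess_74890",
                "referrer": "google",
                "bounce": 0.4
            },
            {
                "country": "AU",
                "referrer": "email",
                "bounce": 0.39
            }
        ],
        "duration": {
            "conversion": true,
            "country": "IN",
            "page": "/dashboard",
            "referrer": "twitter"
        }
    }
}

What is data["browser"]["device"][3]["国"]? "IN"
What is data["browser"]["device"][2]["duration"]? 371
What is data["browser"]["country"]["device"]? "desktop"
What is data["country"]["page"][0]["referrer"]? "google"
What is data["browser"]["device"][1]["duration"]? 124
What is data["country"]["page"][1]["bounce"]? 0.39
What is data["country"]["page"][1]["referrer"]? "email"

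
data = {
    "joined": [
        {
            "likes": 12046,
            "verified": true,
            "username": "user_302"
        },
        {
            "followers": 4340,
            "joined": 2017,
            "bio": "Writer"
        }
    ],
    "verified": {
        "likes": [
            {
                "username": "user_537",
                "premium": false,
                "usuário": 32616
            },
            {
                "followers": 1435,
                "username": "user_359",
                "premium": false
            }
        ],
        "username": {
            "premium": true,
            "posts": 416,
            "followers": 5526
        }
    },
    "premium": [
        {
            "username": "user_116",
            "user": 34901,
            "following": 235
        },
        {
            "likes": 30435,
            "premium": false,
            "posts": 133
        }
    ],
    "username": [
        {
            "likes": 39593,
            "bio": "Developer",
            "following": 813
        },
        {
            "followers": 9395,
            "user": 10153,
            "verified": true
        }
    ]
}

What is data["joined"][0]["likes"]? 12046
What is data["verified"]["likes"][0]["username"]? "user_537"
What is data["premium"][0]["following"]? 235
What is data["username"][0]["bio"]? "Developer"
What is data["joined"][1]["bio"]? "Writer"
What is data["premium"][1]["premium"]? False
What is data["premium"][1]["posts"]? 133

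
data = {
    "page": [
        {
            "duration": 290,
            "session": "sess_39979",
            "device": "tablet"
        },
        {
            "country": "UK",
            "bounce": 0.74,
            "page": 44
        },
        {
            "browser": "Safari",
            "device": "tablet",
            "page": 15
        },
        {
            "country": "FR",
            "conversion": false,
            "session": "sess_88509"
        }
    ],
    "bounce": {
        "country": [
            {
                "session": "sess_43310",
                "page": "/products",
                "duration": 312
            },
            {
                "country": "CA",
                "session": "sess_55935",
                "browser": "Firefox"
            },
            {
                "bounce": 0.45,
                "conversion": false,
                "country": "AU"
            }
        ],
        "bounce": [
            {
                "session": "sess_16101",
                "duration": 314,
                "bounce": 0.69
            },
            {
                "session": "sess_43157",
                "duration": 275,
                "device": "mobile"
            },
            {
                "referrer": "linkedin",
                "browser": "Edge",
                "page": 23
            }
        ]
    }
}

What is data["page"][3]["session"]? "sess_88509"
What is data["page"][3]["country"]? "FR"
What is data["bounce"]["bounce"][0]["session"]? "sess_16101"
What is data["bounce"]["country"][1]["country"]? "CA"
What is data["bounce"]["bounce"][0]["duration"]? 314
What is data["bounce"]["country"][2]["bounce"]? 0.45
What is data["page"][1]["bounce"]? 0.74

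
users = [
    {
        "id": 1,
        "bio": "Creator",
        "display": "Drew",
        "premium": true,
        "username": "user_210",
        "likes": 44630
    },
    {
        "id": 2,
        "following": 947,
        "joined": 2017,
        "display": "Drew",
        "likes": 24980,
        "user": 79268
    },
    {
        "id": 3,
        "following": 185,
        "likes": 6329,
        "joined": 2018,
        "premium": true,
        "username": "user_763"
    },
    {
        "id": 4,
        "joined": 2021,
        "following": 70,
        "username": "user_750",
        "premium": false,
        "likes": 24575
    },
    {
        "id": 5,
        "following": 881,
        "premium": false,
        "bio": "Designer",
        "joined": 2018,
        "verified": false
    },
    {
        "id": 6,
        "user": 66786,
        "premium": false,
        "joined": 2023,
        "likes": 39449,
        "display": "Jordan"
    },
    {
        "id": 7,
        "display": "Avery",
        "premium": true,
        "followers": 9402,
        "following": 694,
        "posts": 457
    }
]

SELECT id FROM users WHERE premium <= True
[1, 3, 4, 5, 6, 7]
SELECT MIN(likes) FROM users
6329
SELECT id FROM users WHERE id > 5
[6, 7]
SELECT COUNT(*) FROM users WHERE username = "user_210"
1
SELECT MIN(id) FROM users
1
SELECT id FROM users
[1, 2, 3, 4, 5, 6, 7]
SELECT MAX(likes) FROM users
44630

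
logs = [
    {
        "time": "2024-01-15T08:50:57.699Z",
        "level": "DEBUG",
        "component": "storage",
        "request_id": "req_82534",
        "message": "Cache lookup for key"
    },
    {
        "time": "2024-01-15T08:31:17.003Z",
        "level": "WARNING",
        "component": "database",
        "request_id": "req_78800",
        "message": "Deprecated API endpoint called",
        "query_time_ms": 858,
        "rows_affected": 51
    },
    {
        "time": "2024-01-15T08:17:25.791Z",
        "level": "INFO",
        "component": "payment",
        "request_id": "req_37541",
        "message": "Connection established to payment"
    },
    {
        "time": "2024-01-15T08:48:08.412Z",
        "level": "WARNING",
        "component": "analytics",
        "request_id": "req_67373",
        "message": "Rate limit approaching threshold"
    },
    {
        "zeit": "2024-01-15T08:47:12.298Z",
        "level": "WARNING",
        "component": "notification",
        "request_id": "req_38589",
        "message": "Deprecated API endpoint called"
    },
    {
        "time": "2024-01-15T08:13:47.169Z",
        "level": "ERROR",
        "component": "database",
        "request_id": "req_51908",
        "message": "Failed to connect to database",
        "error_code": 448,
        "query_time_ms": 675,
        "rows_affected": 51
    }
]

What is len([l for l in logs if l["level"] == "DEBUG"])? 1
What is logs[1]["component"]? "database"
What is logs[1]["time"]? "2024-01-15T08:31:17.003Z"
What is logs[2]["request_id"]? "req_37541"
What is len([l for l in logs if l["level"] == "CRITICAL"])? 0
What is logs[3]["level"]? "WARNING"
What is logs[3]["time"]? "2024-01-15T08:48:08.412Z"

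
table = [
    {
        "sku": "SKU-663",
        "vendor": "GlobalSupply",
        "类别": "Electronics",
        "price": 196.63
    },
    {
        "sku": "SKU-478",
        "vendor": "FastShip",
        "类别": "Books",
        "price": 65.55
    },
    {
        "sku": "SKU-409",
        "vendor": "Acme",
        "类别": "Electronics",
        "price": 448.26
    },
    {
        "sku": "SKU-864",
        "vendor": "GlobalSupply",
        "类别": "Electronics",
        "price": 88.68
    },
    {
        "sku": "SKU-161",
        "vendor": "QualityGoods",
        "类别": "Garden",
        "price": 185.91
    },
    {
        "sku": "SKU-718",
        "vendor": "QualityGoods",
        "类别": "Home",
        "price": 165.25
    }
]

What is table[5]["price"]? 165.25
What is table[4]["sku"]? "SKU-161"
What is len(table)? 6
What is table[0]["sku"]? "SKU-663"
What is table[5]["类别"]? "Home"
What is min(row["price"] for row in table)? 65.55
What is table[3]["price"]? 88.68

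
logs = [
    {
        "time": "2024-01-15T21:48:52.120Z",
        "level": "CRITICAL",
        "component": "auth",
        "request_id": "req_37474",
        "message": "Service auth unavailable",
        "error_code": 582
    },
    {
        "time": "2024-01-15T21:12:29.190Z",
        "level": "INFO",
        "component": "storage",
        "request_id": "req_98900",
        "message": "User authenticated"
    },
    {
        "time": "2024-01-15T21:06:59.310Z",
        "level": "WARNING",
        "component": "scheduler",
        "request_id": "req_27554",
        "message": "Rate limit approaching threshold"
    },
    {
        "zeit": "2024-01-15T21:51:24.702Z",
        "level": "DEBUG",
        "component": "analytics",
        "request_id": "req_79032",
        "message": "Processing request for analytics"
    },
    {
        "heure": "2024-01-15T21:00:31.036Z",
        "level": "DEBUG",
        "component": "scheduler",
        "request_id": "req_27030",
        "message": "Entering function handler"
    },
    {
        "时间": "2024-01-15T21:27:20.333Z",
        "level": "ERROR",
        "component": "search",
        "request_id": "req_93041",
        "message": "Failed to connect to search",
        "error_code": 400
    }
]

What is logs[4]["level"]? "DEBUG"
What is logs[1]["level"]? "INFO"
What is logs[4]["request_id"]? "req_27030"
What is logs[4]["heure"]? "2024-01-15T21:00:31.036Z"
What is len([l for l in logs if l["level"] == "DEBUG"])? 2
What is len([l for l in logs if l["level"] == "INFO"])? 1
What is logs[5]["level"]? "ERROR"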